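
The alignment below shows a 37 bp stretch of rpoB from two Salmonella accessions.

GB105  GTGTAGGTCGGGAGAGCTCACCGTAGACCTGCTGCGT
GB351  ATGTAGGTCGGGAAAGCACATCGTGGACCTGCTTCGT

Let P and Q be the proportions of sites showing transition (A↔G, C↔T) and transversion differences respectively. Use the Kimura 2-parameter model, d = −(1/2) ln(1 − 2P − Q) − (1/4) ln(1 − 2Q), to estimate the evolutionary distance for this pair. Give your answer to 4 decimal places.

The sequences differ at positions 1 (G/A, transition), 14 (G/A, transition), 18 (T/A, transversion), 21 (C/T, transition), 25 (A/G, transition), 34 (G/T, transversion).
Of the 6 differences, 4 transitions and 2 transversions over 37 sites: P = 4/37 = 0.108108, Q = 2/37 = 0.054054.
d = −0.5·ln(0.729730) − 0.25·ln(0.891892) = −0.5·(-0.315081) − 0.25·(-0.114410) = 0.1861.

0.1861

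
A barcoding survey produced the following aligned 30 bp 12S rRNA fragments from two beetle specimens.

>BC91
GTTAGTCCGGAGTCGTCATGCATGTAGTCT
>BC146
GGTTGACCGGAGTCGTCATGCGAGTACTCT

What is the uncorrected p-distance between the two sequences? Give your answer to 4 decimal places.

Mismatches occur at site 2 (T↔G), site 4 (A↔T), site 6 (T↔A), site 22 (A↔G), site 23 (T↔A), site 27 (G↔C).
There are 6 differences over 30 sites, so p = 6/30 = 0.2000.

0.2000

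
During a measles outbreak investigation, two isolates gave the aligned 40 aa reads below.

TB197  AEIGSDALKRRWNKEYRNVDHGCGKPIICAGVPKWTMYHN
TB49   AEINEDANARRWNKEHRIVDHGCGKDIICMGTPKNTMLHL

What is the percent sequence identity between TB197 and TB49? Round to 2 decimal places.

70.00%

Differing sites — 4:G/N; 5:S/E; 8:L/N; 9:K/A; 16:Y/H; 18:N/I; 26:P/D; 30:A/M; 32:V/T; 35:W/N; 38:Y/L; 40:N/L.
28 of the 40 sites match, so the percent identity is 28/40 × 100 = 70.00%.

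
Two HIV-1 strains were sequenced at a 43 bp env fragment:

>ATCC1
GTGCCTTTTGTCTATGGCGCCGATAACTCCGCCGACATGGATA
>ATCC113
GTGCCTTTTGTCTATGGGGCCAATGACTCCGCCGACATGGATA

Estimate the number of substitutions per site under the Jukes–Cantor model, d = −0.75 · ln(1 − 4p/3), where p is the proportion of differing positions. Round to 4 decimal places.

0.0732

Differing sites — 18:C/G; 22:G/A; 25:A/G.
p = 3/43 = 0.069767.
d = −0.75 · ln(1 − (4/3)·0.069767) = −0.75 · ln(0.906977) = −0.75 · (-0.097638) = 0.0732.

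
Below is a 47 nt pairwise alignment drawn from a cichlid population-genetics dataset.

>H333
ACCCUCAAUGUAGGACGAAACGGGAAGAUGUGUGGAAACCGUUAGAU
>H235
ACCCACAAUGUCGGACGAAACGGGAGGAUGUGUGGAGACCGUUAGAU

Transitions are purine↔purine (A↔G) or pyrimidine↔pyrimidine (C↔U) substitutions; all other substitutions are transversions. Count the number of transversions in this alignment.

The sequences differ at positions 5 (U/A, transversion), 12 (A/C, transversion), 26 (A/G, transition), 37 (A/G, transition).
Of the 4 differences, 2 transitions and 2 transversions, so the answer is 2.

2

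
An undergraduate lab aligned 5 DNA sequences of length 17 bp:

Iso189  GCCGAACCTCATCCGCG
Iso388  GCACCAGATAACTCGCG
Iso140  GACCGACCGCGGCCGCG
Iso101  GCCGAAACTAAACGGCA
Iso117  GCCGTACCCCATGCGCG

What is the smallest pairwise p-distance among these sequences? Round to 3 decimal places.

0.176

Pairwise Hamming distances:
  Iso189 vs Iso388: 8
  Iso189 vs Iso140: 6
  Iso189 vs Iso101: 5
  Iso189 vs Iso117: 3
  Iso388 vs Iso140: 10
  Iso388 vs Iso101: 9
  Iso388 vs Iso117: 9
  Iso140 vs Iso101: 10
  Iso140 vs Iso117: 7
  Iso101 vs Iso117: 8
The smallest is 3 mismatches, between Iso189 and Iso117; p = 3/17 = 0.176.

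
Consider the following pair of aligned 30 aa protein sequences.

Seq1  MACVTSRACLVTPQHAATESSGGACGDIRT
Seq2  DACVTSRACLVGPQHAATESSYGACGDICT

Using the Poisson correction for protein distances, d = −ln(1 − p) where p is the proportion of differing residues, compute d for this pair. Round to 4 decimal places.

0.1431

The sequences differ at positions 1 (M/D), 12 (T/G), 22 (G/Y), 29 (R/C).
p = 4/30 = 0.133333.
d = −ln(1 − 0.133333) = −ln(0.866667) = 0.1431.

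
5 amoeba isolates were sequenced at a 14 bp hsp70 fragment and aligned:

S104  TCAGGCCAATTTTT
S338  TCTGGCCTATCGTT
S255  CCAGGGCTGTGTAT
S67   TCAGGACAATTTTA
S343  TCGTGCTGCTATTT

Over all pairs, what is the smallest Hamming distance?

2

Pairwise Hamming distances:
  S104 vs S338: 4
  S104 vs S255: 6
  S104 vs S67: 2
  S104 vs S343: 6
  S338 vs S255: 7
  S338 vs S67: 6
  S338 vs S343: 7
  S255 vs S67: 7
  S255 vs S343: 9
  S67 vs S343: 8
The smallest is 2, between S104 and S67.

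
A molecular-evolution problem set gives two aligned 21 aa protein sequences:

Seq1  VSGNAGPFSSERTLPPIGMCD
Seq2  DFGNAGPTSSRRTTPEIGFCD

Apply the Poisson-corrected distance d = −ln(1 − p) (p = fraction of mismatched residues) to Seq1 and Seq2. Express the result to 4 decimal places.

Differing sites — 1:V/D; 2:S/F; 8:F/T; 11:E/R; 14:L/T; 16:P/E; 19:M/F.
p = 7/21 = 0.333333.
d = −ln(1 − 0.333333) = −ln(0.666667) = 0.4055.

0.4055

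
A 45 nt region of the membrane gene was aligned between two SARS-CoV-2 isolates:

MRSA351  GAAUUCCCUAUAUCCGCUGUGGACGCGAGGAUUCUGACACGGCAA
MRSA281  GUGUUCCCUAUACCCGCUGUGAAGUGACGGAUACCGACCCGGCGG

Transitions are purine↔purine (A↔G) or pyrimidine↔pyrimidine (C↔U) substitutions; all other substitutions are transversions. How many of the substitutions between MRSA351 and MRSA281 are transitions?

7

The sequences differ at positions 2 (A/U, transversion), 3 (A/G, transition), 13 (U/C, transition), 22 (G/A, transition), 24 (C/G, transversion), 25 (G/U, transversion), 26 (C/G, transversion), 27 (G/A, transition), 28 (A/C, transversion), 33 (U/A, transversion), 35 (U/C, transition), 39 (A/C, transversion), 44 (A/G, transition), 45 (A/G, transition).
Of the 14 differences, 7 transitions and 7 transversions, so the answer is 7.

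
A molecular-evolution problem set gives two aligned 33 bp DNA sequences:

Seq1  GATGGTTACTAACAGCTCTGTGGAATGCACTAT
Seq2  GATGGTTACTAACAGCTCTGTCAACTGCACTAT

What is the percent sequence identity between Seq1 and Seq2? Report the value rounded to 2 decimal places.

90.91%

Mismatches occur at site 22 (G→C), site 23 (G→A), site 25 (A→C).
30 of the 33 sites match, so the percent identity is 30/33 × 100 = 90.91%.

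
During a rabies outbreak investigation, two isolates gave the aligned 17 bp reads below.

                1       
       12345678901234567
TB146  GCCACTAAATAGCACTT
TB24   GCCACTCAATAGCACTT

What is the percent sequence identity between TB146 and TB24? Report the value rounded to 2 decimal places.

A single mismatch occurs at site 7 (A→C).
16 of the 17 sites match, so the percent identity is 16/17 × 100 = 94.12%.

94.12%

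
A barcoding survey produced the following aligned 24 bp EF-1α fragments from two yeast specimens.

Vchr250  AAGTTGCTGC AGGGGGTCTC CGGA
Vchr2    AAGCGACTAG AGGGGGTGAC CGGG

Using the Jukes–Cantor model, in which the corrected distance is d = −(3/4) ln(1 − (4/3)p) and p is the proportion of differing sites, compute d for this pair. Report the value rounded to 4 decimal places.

0.4408

The sequences differ at positions 4 (T/C), 5 (T/G), 6 (G/A), 9 (G/A), 10 (C/G), 18 (C/G), 19 (T/A), 24 (A/G).
p = 8/24 = 0.333333.
d = −0.75 · ln(1 − (4/3)·0.333333) = −0.75 · ln(0.555556) = −0.75 · (-0.587786) = 0.4408.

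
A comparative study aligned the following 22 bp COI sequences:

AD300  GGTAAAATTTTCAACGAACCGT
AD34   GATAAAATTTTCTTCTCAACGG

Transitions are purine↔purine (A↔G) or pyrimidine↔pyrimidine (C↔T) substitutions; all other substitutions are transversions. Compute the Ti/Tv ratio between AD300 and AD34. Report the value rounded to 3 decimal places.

Mismatches occur at site 2 (G/A, transition), site 13 (A/T, transversion), site 14 (A/T, transversion), site 16 (G/T, transversion), site 17 (A/C, transversion), site 19 (C/A, transversion), site 22 (T/G, transversion).
Of the 7 differences, 1 transition and 6 transversions, so Ti/Tv = 1/6 = 0.167.

0.167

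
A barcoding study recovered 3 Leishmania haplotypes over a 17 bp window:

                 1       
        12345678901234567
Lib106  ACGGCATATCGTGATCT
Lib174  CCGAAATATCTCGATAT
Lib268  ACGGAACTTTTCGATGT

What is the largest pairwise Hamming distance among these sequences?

7

Pairwise Hamming distances:
  Lib106 vs Lib174: 6
  Lib106 vs Lib268: 7
  Lib174 vs Lib268: 6
The largest is 7, between Lib106 and Lib268.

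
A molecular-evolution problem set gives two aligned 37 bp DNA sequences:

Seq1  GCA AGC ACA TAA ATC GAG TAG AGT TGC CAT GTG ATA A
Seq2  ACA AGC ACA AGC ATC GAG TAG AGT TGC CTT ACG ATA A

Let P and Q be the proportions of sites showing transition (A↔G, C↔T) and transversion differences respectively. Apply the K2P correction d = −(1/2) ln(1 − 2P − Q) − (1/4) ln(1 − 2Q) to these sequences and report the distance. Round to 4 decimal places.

0.2206

Differing sites — 1:G/A (Ti); 10:T/A (Tv); 11:A/G (Ti); 12:A/C (Tv); 29:A/T (Tv); 31:G/A (Ti); 32:T/C (Ti).
Of the 7 differences, 4 transitions and 3 transversions over 37 sites: P = 4/37 = 0.108108, Q = 3/37 = 0.081081.
d = −0.5·ln(0.702703) − 0.25·ln(0.837838) = −0.5·(-0.352821) − 0.25·(-0.176931) = 0.2206.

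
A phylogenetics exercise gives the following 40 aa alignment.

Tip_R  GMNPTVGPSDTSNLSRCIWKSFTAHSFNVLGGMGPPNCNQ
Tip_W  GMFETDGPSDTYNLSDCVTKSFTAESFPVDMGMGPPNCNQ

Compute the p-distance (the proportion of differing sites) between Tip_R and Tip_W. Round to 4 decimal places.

Mismatches occur at site 3 (N→F), site 4 (P→E), site 6 (V→D), site 12 (S→Y), site 16 (R→D), site 18 (I→V), site 19 (W→T), site 25 (H→E), site 28 (N→P), site 30 (L→D), site 31 (G→M).
There are 11 differences over 40 sites, so p = 11/40 = 0.2750.

0.2750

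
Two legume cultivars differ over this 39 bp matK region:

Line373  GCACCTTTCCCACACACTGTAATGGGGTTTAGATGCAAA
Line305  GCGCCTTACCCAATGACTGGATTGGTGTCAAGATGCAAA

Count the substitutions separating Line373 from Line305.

Mismatches occur at site 3 (A→G), site 8 (T→A), site 13 (C→A), site 14 (A→T), site 15 (C→G), site 20 (T→G), site 22 (A→T), site 26 (G→T), site 29 (T→C), site 30 (T→A).
That gives 10 mismatches out of 39 aligned sites, so the Hamming distance is 10.

10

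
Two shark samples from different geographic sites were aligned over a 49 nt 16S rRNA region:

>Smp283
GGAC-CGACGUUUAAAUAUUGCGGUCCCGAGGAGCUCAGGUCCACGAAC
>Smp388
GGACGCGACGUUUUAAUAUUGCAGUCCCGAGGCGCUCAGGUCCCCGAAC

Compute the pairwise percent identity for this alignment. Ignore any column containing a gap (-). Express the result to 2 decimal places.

91.67%

Excluding the 1 gap column leaves 48 comparable sites.
Mismatches occur at site 14 (A↔U), site 23 (G↔A), site 33 (A↔C), site 44 (A↔C).
44 of the 48 comparable sites match, so the percent identity is 44/48 × 100 = 91.67%.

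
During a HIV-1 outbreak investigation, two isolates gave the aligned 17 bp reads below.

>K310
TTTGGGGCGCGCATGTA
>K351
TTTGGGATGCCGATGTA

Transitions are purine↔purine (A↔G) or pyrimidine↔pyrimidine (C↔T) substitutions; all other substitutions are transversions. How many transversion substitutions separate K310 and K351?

2

Differing sites — 7:G/A (Ti); 8:C/T (Ti); 11:G/C (Tv); 12:C/G (Tv).
Of the 4 differences, 2 transitions and 2 transversions, so the answer is 2.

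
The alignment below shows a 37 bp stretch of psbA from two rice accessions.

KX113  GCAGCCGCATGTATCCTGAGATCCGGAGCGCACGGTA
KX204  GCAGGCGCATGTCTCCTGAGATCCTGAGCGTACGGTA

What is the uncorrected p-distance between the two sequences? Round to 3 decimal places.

Mismatches occur at site 5 (C/G), site 13 (A/C), site 25 (G/T), site 31 (C/T).
There are 4 differences over 37 sites, so p = 4/37 = 0.108.

0.108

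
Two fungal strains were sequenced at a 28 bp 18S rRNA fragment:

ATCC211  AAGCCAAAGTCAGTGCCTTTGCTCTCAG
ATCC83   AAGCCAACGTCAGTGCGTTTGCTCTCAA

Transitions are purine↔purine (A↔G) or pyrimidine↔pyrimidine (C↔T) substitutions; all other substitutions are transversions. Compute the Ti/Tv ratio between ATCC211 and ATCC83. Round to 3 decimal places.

0.500

Mismatches occur at site 8 (A/C, transversion), site 17 (C/G, transversion), site 28 (G/A, transition).
Of the 3 differences, 1 transition and 2 transversions, so Ti/Tv = 1/2 = 0.500.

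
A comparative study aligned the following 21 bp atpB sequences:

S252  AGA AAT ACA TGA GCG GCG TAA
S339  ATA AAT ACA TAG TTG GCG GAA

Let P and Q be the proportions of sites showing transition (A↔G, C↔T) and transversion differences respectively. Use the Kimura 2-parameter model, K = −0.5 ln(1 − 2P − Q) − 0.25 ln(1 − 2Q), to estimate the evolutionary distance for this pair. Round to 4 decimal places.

0.3639

Differing sites — 2:G/T (Tv); 11:G/A (Ti); 12:A/G (Ti); 13:G/T (Tv); 14:C/T (Ti); 19:T/G (Tv).
Of the 6 differences, 3 transitions and 3 transversions over 21 sites: P = 3/21 = 0.142857, Q = 3/21 = 0.142857.
d = −0.5·ln(0.571429) − 0.25·ln(0.714286) = −0.5·(-0.559615) − 0.25·(-0.336472) = 0.3639.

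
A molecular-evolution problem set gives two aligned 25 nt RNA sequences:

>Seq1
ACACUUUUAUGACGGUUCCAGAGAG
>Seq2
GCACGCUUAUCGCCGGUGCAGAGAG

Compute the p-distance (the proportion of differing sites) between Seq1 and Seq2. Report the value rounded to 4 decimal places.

0.3200

Mismatches occur at site 1 (A/G), site 5 (U/G), site 6 (U/C), site 11 (G/C), site 12 (A/G), site 14 (G/C), site 16 (U/G), site 18 (C/G).
There are 8 differences over 25 sites, so p = 8/25 = 0.3200.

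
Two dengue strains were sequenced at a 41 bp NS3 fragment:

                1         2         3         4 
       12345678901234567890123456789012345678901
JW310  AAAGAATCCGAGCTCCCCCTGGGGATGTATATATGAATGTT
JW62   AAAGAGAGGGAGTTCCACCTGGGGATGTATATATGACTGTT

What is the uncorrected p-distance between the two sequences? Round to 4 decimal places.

Mismatches occur at site 6 (A/G), site 7 (T/A), site 8 (C/G), site 9 (C/G), site 13 (C/T), site 17 (C/A), site 37 (A/C).
There are 7 differences over 41 sites, so p = 7/41 = 0.1707.

0.1707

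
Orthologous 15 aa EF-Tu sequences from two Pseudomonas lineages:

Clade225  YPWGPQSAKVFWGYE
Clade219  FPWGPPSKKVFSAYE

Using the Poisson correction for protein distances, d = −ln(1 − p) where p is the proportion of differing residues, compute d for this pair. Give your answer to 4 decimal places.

Differing sites — 1:Y/F; 6:Q/P; 8:A/K; 12:W/S; 13:G/A.
p = 5/15 = 0.333333.
d = −ln(1 − 0.333333) = −ln(0.666667) = 0.4055.

0.4055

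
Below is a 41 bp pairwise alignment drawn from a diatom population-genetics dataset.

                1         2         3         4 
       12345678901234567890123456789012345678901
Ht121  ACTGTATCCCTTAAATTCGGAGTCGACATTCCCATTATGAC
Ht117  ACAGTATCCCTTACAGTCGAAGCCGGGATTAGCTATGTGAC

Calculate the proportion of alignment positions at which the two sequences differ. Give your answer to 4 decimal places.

Differing sites — 3:T/A; 14:A/C; 16:T/G; 20:G/A; 23:T/C; 26:A/G; 27:C/G; 31:C/A; 32:C/G; 34:A/T; 35:T/A; 37:A/G.
There are 12 differences over 41 sites, so p = 12/41 = 0.2927.

0.2927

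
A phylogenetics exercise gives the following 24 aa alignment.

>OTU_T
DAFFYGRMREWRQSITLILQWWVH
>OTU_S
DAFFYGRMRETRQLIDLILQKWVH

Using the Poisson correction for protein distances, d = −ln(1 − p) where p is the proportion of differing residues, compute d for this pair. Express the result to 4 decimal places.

Mismatches occur at site 11 (W↔T), site 14 (S↔L), site 16 (T↔D), site 21 (W↔K).
p = 4/24 = 0.166667.
d = −ln(1 − 0.166667) = −ln(0.833333) = 0.1823.

0.1823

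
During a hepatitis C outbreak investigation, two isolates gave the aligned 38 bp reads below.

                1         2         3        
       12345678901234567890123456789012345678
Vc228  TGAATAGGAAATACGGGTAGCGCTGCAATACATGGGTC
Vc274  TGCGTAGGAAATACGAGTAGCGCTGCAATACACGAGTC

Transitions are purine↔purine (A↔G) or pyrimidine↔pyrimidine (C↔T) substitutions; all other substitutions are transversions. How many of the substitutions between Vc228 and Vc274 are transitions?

4

The sequences differ at positions 3 (A/C, transversion), 4 (A/G, transition), 16 (G/A, transition), 33 (T/C, transition), 35 (G/A, transition).
Of the 5 differences, 4 transitions and 1 transversion, so the answer is 4.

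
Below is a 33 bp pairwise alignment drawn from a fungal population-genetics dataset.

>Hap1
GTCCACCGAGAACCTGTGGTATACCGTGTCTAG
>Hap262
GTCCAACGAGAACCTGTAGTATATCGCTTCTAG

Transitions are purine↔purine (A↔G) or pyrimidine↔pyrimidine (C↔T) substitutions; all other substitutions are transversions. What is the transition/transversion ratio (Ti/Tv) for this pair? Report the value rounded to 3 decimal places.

1.500

The sequences differ at positions 6 (C/A, transversion), 18 (G/A, transition), 24 (C/T, transition), 27 (T/C, transition), 28 (G/T, transversion).
Of the 5 differences, 3 transitions and 2 transversions, so Ti/Tv = 3/2 = 1.500.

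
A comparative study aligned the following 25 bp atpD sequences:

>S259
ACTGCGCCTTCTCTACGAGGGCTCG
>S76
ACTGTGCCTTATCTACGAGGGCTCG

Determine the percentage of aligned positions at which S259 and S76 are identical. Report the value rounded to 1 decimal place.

Mismatches occur at site 5 (C↔T), site 11 (C↔A).
23 of the 25 sites match, so the percent identity is 23/25 × 100 = 92.0%.

92.0%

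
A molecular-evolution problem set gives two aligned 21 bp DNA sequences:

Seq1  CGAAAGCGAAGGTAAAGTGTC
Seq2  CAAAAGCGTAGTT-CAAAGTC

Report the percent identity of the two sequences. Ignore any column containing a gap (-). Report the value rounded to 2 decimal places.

Excluding the 1 gap column leaves 20 comparable sites.
The sequences differ at positions 2 (G/A), 9 (A/T), 12 (G/T), 15 (A/C), 17 (G/A), 18 (T/A).
14 of the 20 comparable sites match, so the percent identity is 14/20 × 100 = 70.00%.

70.00%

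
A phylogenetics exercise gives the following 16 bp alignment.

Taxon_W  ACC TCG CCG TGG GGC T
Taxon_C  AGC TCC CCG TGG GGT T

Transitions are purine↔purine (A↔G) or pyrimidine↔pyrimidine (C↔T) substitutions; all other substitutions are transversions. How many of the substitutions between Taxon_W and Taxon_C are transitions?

The sequences differ at positions 2 (C/G, transversion), 6 (G/C, transversion), 15 (C/T, transition).
Of the 3 differences, 1 transition and 2 transversions, so the answer is 1.

1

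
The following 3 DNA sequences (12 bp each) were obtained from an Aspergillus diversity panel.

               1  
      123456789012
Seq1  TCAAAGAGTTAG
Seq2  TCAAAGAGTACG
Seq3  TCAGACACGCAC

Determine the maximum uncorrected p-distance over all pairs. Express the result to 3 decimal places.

0.583

Pairwise Hamming distances:
  Seq1 vs Seq2: 2
  Seq1 vs Seq3: 6
  Seq2 vs Seq3: 7
The largest is 7 mismatches, between Seq2 and Seq3; p = 7/12 = 0.583.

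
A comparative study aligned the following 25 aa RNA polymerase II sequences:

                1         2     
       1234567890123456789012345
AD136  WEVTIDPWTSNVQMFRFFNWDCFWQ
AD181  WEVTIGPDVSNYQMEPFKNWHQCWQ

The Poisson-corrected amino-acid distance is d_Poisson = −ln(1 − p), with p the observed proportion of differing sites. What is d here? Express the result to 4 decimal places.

Mismatches occur at site 6 (D→G), site 8 (W→D), site 9 (T→V), site 12 (V→Y), site 15 (F→E), site 16 (R→P), site 18 (F→K), site 21 (D→H), site 22 (C→Q), site 23 (F→C).
p = 10/25 = 0.400000.
d = −ln(1 − 0.400000) = −ln(0.600000) = 0.5108.

0.5108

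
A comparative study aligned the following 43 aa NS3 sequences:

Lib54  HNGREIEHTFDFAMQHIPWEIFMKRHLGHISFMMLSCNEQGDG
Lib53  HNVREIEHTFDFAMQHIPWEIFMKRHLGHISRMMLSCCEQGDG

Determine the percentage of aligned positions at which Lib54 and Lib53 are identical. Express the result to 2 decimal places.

The sequences differ at positions 3 (G/V), 32 (F/R), 38 (N/C).
40 of the 43 sites match, so the percent identity is 40/43 × 100 = 93.02%.

93.02%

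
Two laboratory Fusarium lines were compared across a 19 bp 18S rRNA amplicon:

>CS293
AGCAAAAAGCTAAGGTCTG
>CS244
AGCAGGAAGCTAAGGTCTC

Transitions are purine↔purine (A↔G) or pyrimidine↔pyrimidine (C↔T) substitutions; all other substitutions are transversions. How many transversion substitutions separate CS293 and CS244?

Differing sites — 5:A/G (Ti); 6:A/G (Ti); 19:G/C (Tv).
Of the 3 differences, 2 transitions and 1 transversion, so the answer is 1.

1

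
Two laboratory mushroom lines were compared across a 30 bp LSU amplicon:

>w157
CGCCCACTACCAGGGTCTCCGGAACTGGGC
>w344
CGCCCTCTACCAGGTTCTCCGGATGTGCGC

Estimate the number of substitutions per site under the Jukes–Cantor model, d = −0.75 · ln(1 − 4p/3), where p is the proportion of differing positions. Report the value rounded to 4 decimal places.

0.1885

Mismatches occur at site 6 (A/T), site 15 (G/T), site 24 (A/T), site 25 (C/G), site 28 (G/C).
p = 5/30 = 0.166667.
d = −0.75 · ln(1 − (4/3)·0.166667) = −0.75 · ln(0.777777) = −0.75 · (-0.251315) = 0.1885.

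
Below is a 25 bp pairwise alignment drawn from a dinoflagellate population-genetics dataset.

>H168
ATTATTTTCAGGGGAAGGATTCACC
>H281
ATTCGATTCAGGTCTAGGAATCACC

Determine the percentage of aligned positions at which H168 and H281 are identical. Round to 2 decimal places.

Differing sites — 4:A/C; 5:T/G; 6:T/A; 13:G/T; 14:G/C; 15:A/T; 20:T/A.
18 of the 25 sites match, so the percent identity is 18/25 × 100 = 72.00%.

72.00%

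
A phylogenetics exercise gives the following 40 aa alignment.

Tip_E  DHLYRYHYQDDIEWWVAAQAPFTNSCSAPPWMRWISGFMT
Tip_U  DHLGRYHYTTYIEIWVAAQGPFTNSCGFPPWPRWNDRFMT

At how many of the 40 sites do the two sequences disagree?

12

Mismatches occur at site 4 (Y→G), site 9 (Q→T), site 10 (D→T), site 11 (D→Y), site 14 (W→I), site 20 (A→G), site 27 (S→G), site 28 (A→F), site 32 (M→P), site 35 (I→N), site 36 (S→D), site 37 (G→R).
That gives 12 mismatches out of 40 aligned sites, so the Hamming distance is 12.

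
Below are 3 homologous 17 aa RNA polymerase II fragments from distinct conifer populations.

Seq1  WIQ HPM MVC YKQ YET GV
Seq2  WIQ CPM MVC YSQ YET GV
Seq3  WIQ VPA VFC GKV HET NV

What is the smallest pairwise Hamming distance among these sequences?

2

Pairwise Hamming distances:
  Seq1 vs Seq2: 2
  Seq1 vs Seq3: 8
  Seq2 vs Seq3: 9
The smallest is 2, between Seq1 and Seq2.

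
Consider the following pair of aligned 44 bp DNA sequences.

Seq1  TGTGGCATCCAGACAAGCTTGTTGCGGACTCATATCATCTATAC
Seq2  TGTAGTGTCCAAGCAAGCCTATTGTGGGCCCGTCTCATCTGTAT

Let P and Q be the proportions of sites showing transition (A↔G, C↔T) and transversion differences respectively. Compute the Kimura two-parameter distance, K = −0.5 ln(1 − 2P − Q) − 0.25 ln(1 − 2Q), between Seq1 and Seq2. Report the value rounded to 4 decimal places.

0.4871

Mismatches occur at site 4 (G↔A, transition), site 6 (C↔T, transition), site 7 (A↔G, transition), site 12 (G↔A, transition), site 13 (A↔G, transition), site 19 (T↔C, transition), site 21 (G↔A, transition), site 25 (C↔T, transition), site 28 (A↔G, transition), site 30 (T↔C, transition), site 32 (A↔G, transition), site 34 (A↔C, transversion), site 41 (A↔G, transition), site 44 (C↔T, transition).
Of the 14 differences, 13 transitions and 1 transversion over 44 sites: P = 13/44 = 0.295455, Q = 1/44 = 0.022727.
d = −0.5·ln(0.386363) − 0.25·ln(0.954546) = −0.5·(-0.950978) − 0.25·(-0.046519) = 0.4871.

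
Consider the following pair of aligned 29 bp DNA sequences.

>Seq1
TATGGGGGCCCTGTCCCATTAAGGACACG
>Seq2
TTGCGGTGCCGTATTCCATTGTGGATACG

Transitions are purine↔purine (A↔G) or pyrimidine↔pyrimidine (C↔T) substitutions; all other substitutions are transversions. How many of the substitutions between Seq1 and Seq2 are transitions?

4

The sequences differ at positions 2 (A/T, transversion), 3 (T/G, transversion), 4 (G/C, transversion), 7 (G/T, transversion), 11 (C/G, transversion), 13 (G/A, transition), 15 (C/T, transition), 21 (A/G, transition), 22 (A/T, transversion), 26 (C/T, transition).
Of the 10 differences, 4 transitions and 6 transversions, so the answer is 4.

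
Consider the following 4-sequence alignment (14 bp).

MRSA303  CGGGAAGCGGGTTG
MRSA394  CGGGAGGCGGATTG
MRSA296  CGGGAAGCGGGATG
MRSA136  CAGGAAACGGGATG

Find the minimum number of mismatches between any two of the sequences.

1

Pairwise Hamming distances:
  MRSA303 vs MRSA394: 2
  MRSA303 vs MRSA296: 1
  MRSA303 vs MRSA136: 3
  MRSA394 vs MRSA296: 3
  MRSA394 vs MRSA136: 5
  MRSA296 vs MRSA136: 2
The smallest is 1, between MRSA303 and MRSA296.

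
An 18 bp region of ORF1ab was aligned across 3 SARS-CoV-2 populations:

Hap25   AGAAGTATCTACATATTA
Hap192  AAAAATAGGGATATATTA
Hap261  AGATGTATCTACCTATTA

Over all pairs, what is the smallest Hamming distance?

2

Pairwise Hamming distances:
  Hap25 vs Hap192: 6
  Hap25 vs Hap261: 2
  Hap192 vs Hap261: 8
The smallest is 2, between Hap25 and Hap261.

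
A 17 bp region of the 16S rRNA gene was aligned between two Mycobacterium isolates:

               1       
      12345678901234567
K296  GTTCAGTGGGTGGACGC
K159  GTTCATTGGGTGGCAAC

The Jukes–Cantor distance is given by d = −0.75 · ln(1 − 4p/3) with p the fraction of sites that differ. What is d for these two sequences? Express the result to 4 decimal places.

0.2824

Differing sites — 6:G/T; 14:A/C; 15:C/A; 16:G/A.
p = 4/17 = 0.235294.
d = −0.75 · ln(1 − (4/3)·0.235294) = −0.75 · ln(0.686275) = −0.75 · (-0.376477) = 0.2824.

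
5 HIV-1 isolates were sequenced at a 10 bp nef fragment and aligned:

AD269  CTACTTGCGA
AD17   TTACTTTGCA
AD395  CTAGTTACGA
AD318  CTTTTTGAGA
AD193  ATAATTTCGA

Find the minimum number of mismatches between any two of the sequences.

Pairwise Hamming distances:
  AD269 vs AD17: 4
  AD269 vs AD395: 2
  AD269 vs AD318: 3
  AD269 vs AD193: 3
  AD17 vs AD395: 5
  AD17 vs AD318: 6
  AD17 vs AD193: 4
  AD395 vs AD318: 4
  AD395 vs AD193: 3
  AD318 vs AD193: 5
The smallest is 2, between AD269 and AD395.

2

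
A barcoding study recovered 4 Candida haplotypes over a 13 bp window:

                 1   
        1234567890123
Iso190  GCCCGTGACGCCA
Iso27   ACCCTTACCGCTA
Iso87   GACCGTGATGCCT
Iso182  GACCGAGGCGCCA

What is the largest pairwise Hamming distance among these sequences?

Pairwise Hamming distances:
  Iso190 vs Iso27: 5
  Iso190 vs Iso87: 3
  Iso190 vs Iso182: 3
  Iso27 vs Iso87: 8
  Iso27 vs Iso182: 7
  Iso87 vs Iso182: 4
The largest is 8, between Iso27 and Iso87.

8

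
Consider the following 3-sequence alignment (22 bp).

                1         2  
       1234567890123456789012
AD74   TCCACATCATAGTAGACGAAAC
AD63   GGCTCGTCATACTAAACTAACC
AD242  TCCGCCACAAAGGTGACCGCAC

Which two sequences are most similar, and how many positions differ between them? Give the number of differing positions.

8

Pairwise Hamming distances:
  AD74 vs AD63: 8
  AD74 vs AD242: 9
  AD63 vs AD242: 14
The smallest is 8, between AD74 and AD63.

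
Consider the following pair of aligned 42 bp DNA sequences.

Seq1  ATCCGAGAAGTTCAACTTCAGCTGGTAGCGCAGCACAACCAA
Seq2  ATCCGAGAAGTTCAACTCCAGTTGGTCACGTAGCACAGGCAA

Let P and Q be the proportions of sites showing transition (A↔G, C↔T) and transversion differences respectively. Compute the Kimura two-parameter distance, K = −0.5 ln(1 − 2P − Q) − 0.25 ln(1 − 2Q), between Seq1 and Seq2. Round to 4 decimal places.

The sequences differ at positions 18 (T/C, transition), 22 (C/T, transition), 27 (A/C, transversion), 28 (G/A, transition), 31 (C/T, transition), 38 (A/G, transition), 39 (C/G, transversion).
Of the 7 differences, 5 transitions and 2 transversions over 42 sites: P = 5/42 = 0.119048, Q = 2/42 = 0.047619.
d = −0.5·ln(0.714285) − 0.25·ln(0.904762) = −0.5·(-0.336473) − 0.25·(-0.100083) = 0.1933.

0.1933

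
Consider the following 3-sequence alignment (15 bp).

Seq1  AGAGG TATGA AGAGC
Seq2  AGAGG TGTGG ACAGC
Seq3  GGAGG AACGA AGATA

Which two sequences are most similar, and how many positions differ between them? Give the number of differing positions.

Pairwise Hamming distances:
  Seq1 vs Seq2: 3
  Seq1 vs Seq3: 5
  Seq2 vs Seq3: 8
The smallest is 3, between Seq1 and Seq2.

3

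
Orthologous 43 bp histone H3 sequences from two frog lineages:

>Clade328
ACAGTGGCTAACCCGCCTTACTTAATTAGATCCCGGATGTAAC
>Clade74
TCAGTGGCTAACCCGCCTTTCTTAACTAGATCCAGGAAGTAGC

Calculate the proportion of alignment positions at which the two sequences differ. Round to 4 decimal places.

0.1395

The sequences differ at positions 1 (A/T), 20 (A/T), 26 (T/C), 34 (C/A), 38 (T/A), 42 (A/G).
There are 6 differences over 43 sites, so p = 6/43 = 0.1395.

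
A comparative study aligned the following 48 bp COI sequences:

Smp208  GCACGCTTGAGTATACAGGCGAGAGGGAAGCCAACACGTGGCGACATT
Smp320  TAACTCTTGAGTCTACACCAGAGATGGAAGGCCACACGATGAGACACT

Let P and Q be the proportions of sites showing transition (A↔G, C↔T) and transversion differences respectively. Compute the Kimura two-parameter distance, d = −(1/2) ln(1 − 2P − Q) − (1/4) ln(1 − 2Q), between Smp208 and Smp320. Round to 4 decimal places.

0.3824

The sequences differ at positions 1 (G/T, transversion), 2 (C/A, transversion), 5 (G/T, transversion), 13 (A/C, transversion), 18 (G/C, transversion), 19 (G/C, transversion), 20 (C/A, transversion), 25 (G/T, transversion), 31 (C/G, transversion), 33 (A/C, transversion), 39 (T/A, transversion), 40 (G/T, transversion), 42 (C/A, transversion), 47 (T/C, transition).
Of the 14 differences, 1 transition and 13 transversions over 48 sites: P = 1/48 = 0.020833, Q = 13/48 = 0.270833.
d = −0.5·ln(0.687501) − 0.25·ln(0.458334) = −0.5·(-0.374692) − 0.25·(-0.780157) = 0.3824.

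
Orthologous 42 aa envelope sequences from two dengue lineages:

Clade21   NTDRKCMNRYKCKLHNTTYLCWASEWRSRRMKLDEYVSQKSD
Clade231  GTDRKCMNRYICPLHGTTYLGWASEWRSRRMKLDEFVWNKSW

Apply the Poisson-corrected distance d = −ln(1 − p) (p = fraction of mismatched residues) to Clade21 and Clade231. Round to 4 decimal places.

Differing sites — 1:N/G; 11:K/I; 13:K/P; 16:N/G; 21:C/G; 36:Y/F; 38:S/W; 39:Q/N; 42:D/W.
p = 9/42 = 0.214286.
d = −ln(1 − 0.214286) = −ln(0.785714) = 0.2412.

0.2412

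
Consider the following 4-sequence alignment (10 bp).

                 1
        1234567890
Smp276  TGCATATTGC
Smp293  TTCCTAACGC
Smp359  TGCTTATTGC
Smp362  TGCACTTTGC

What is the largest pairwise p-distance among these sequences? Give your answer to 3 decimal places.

Pairwise Hamming distances:
  Smp276 vs Smp293: 4
  Smp276 vs Smp359: 1
  Smp276 vs Smp362: 2
  Smp293 vs Smp359: 4
  Smp293 vs Smp362: 6
  Smp359 vs Smp362: 3
The largest is 6 mismatches, between Smp293 and Smp362; p = 6/10 = 0.600.

0.600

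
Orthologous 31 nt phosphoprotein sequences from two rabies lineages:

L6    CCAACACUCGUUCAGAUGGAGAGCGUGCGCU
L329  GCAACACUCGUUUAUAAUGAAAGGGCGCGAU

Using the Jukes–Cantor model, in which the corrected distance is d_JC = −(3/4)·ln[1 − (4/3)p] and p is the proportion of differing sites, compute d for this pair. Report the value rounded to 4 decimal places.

Mismatches occur at site 1 (C→G), site 13 (C→U), site 15 (G→U), site 17 (U→A), site 18 (G→U), site 21 (G→A), site 24 (C→G), site 26 (U→C), site 30 (C→A).
p = 9/31 = 0.290323.
d = −0.75 · ln(1 − (4/3)·0.290323) = −0.75 · ln(0.612903) = −0.75 · (-0.489549) = 0.3672.

0.3672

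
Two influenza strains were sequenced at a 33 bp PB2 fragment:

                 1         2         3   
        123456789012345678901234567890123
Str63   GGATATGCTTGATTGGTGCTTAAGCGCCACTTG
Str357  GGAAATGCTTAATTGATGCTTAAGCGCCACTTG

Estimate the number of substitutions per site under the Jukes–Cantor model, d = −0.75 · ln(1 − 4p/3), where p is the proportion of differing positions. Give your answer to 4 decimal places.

0.0969

Mismatches occur at site 4 (T/A), site 11 (G/A), site 16 (G/A).
p = 3/33 = 0.090909.
d = −0.75 · ln(1 − (4/3)·0.090909) = −0.75 · ln(0.878788) = −0.75 · (-0.129212) = 0.0969.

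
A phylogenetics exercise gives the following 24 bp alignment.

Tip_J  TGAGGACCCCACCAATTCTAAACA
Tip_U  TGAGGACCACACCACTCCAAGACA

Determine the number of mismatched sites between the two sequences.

5

Differing sites — 9:C/A; 15:A/C; 17:T/C; 19:T/A; 21:A/G.
That gives 5 mismatches out of 24 aligned sites, so the Hamming distance is 5.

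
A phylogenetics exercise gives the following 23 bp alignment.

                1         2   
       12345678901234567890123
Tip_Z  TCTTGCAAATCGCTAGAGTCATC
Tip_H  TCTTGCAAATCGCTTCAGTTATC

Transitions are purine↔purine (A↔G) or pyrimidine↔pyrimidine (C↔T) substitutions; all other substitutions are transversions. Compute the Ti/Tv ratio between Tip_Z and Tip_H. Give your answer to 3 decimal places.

0.500

The sequences differ at positions 15 (A/T, transversion), 16 (G/C, transversion), 20 (C/T, transition).
Of the 3 differences, 1 transition and 2 transversions, so Ti/Tv = 1/2 = 0.500.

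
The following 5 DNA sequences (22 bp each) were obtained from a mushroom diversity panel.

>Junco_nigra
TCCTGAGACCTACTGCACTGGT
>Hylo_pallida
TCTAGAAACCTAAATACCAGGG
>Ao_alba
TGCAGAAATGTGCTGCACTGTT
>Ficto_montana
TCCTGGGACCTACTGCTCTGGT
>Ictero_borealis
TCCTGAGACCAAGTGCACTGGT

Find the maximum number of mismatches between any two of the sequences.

13

Pairwise Hamming distances:
  Junco_nigra vs Hylo_pallida: 10
  Junco_nigra vs Ao_alba: 7
  Junco_nigra vs Ficto_montana: 2
  Junco_nigra vs Ictero_borealis: 2
  Hylo_pallida vs Ao_alba: 13
  Hylo_pallida vs Ficto_montana: 11
  Hylo_pallida vs Ictero_borealis: 11
  Ao_alba vs Ficto_montana: 9
  Ao_alba vs Ictero_borealis: 9
  Ficto_montana vs Ictero_borealis: 4
The largest is 13, between Hylo_pallida and Ao_alba.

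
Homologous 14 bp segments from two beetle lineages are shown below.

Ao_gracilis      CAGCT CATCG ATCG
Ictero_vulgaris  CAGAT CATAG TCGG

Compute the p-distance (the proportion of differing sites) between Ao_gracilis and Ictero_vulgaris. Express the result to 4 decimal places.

The sequences differ at positions 4 (C/A), 9 (C/A), 11 (A/T), 12 (T/C), 13 (C/G).
There are 5 differences over 14 sites, so p = 5/14 = 0.3571.

0.3571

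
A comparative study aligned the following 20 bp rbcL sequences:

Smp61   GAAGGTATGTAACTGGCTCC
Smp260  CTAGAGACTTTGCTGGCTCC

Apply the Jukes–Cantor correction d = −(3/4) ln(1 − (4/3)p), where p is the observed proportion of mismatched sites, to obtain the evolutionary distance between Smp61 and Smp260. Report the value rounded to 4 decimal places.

Differing sites — 1:G/C; 2:A/T; 5:G/A; 6:T/G; 8:T/C; 9:G/T; 11:A/T; 12:A/G.
p = 8/20 = 0.400000.
d = −0.75 · ln(1 − (4/3)·0.400000) = −0.75 · ln(0.466667) = −0.75 · (-0.762139) = 0.5716.

0.5716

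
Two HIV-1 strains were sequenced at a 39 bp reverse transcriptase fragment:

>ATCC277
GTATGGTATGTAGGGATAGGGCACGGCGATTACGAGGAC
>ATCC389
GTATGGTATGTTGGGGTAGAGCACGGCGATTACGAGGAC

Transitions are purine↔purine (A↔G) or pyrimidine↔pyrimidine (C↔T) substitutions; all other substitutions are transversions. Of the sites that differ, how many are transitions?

Mismatches occur at site 12 (A→T, transversion), site 16 (A→G, transition), site 20 (G→A, transition).
Of the 3 differences, 2 transitions and 1 transversion, so the answer is 2.

2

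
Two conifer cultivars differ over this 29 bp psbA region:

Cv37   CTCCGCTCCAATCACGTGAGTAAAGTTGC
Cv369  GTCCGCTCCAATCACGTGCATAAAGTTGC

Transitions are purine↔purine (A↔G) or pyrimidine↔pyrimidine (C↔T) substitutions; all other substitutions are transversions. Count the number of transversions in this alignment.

2

Differing sites — 1:C/G (Tv); 19:A/C (Tv); 20:G/A (Ti).
Of the 3 differences, 1 transition and 2 transversions, so the answer is 2.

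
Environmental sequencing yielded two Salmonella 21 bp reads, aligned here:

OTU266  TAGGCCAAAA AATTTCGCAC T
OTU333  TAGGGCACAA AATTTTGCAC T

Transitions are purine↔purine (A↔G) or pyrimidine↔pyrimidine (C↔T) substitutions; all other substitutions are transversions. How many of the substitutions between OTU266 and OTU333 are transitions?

1

Mismatches occur at site 5 (C↔G, transversion), site 8 (A↔C, transversion), site 16 (C↔T, transition).
Of the 3 differences, 1 transition and 2 transversions, so the answer is 1.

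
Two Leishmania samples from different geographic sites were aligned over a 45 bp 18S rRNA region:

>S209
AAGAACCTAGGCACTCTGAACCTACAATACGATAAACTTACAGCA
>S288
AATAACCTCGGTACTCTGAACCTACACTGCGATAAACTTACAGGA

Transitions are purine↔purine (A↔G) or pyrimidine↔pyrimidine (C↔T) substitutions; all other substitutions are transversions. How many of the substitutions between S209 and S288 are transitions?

Mismatches occur at site 3 (G↔T, transversion), site 9 (A↔C, transversion), site 12 (C↔T, transition), site 27 (A↔C, transversion), site 29 (A↔G, transition), site 44 (C↔G, transversion).
Of the 6 differences, 2 transitions and 4 transversions, so the answer is 2.

2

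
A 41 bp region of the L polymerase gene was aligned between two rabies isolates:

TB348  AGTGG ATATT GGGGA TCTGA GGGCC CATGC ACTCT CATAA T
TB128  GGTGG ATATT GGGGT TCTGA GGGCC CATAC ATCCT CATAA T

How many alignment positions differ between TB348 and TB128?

The sequences differ at positions 1 (A/G), 15 (A/T), 29 (G/A), 32 (C/T), 33 (T/C).
That gives 5 mismatches out of 41 aligned sites, so the Hamming distance is 5.

5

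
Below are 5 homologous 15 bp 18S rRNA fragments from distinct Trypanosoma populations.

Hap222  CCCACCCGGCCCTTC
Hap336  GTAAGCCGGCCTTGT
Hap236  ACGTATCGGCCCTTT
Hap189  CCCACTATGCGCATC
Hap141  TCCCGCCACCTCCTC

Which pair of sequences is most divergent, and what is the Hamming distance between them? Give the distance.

12

Pairwise Hamming distances:
  Hap222 vs Hap336: 7
  Hap222 vs Hap236: 6
  Hap222 vs Hap189: 5
  Hap222 vs Hap141: 7
  Hap336 vs Hap236: 8
  Hap336 vs Hap189: 12
  Hap336 vs Hap141: 11
  Hap236 vs Hap189: 9
  Hap236 vs Hap141: 10
  Hap189 vs Hap141: 9
The largest is 12, between Hap336 and Hap189.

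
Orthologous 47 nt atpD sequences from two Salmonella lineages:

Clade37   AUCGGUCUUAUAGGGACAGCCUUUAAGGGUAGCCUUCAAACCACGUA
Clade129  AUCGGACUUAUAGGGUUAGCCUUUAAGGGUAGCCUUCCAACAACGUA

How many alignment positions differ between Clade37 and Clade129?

5

Differing sites — 6:U/A; 16:A/U; 17:C/U; 38:A/C; 42:C/A.
That gives 5 mismatches out of 47 aligned sites, so the Hamming distance is 5.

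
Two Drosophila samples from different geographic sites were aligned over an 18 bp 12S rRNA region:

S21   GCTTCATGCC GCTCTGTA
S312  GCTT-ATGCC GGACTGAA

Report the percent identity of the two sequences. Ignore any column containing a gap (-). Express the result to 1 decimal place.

82.4%

Excluding the 1 gap column leaves 17 comparable sites.
Differing sites — 12:C/G; 13:T/A; 17:T/A.
14 of the 17 comparable sites match, so the percent identity is 14/17 × 100 = 82.4%.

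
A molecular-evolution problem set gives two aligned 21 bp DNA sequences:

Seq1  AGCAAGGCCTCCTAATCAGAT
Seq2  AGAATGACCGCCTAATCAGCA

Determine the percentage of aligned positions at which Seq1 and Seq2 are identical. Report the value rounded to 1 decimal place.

The sequences differ at positions 3 (C/A), 5 (A/T), 7 (G/A), 10 (T/G), 20 (A/C), 21 (T/A).
15 of the 21 sites match, so the percent identity is 15/21 × 100 = 71.4%.

71.4%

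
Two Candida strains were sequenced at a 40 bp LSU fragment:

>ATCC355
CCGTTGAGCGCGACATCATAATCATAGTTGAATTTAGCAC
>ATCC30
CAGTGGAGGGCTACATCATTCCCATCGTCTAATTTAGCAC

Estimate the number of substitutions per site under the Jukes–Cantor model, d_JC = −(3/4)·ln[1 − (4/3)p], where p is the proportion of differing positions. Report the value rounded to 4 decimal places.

Mismatches occur at site 2 (C/A), site 5 (T/G), site 9 (C/G), site 12 (G/T), site 20 (A/T), site 21 (A/C), site 22 (T/C), site 26 (A/C), site 29 (T/C), site 30 (G/T).
p = 10/40 = 0.250000.
d = −0.75 · ln(1 − (4/3)·0.250000) = −0.75 · ln(0.666667) = −0.75 · (-0.405465) = 0.3041.

0.3041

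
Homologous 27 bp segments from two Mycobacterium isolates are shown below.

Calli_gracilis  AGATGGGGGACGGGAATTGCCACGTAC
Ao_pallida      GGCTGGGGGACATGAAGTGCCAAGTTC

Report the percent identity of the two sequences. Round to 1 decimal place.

74.1%

Mismatches occur at site 1 (A/G), site 3 (A/C), site 12 (G/A), site 13 (G/T), site 17 (T/G), site 23 (C/A), site 26 (A/T).
20 of the 27 sites match, so the percent identity is 20/27 × 100 = 74.1%.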